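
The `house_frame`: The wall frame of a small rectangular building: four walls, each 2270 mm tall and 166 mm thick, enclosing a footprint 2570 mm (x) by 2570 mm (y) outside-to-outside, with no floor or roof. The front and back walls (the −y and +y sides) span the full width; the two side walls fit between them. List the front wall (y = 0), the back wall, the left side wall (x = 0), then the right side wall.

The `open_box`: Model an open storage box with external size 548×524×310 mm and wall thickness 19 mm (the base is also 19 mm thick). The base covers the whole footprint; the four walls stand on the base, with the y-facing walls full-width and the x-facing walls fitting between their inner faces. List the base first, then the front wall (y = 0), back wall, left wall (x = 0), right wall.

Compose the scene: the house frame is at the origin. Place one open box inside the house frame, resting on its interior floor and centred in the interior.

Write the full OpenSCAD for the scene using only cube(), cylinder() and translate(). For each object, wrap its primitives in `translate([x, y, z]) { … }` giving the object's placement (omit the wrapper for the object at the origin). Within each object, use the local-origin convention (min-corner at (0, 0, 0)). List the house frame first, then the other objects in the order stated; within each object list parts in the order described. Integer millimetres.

cube([2570, 166, 2270]);
translate([0, 2404, 0]) cube([2570, 166, 2270]);
translate([0, 166, 0]) cube([166, 2238, 2270]);
translate([2404, 166, 0]) cube([166, 2238, 2270]);
translate([1011, 1023, 0]) {
  cube([548, 524, 19]);
  translate([0, 0, 19]) cube([548, 19, 291]);
  translate([0, 505, 19]) cube([548, 19, 291]);
  translate([0, 19, 19]) cube([19, 486, 291]);
  translate([529, 19, 19]) cube([19, 486, 291]);
}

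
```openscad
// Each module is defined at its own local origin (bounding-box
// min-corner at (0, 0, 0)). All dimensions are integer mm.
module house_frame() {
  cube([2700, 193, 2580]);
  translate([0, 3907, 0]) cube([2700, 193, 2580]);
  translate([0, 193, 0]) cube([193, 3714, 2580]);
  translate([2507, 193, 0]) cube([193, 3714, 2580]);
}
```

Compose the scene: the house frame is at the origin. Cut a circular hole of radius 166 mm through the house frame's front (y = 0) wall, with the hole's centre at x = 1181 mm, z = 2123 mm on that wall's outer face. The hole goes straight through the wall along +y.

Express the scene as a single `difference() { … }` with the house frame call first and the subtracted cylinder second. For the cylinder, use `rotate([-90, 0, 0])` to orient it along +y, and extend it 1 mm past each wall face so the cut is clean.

difference() {
  house_frame();
  translate([1181, -1, 2123]) rotate([-90, 0, 0]) cylinder(h = 195, r = 166);
}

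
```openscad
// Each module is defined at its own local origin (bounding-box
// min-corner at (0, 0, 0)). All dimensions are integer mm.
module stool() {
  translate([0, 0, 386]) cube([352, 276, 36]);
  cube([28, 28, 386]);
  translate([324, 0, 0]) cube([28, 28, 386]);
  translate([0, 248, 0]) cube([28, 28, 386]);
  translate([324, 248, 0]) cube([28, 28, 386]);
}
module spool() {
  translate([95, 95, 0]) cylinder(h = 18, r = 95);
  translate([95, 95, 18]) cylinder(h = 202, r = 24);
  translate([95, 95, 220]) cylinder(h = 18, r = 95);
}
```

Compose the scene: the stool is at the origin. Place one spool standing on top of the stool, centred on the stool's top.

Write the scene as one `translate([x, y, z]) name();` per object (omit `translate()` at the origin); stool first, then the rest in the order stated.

stool();
translate([81, 43, 422]) spool();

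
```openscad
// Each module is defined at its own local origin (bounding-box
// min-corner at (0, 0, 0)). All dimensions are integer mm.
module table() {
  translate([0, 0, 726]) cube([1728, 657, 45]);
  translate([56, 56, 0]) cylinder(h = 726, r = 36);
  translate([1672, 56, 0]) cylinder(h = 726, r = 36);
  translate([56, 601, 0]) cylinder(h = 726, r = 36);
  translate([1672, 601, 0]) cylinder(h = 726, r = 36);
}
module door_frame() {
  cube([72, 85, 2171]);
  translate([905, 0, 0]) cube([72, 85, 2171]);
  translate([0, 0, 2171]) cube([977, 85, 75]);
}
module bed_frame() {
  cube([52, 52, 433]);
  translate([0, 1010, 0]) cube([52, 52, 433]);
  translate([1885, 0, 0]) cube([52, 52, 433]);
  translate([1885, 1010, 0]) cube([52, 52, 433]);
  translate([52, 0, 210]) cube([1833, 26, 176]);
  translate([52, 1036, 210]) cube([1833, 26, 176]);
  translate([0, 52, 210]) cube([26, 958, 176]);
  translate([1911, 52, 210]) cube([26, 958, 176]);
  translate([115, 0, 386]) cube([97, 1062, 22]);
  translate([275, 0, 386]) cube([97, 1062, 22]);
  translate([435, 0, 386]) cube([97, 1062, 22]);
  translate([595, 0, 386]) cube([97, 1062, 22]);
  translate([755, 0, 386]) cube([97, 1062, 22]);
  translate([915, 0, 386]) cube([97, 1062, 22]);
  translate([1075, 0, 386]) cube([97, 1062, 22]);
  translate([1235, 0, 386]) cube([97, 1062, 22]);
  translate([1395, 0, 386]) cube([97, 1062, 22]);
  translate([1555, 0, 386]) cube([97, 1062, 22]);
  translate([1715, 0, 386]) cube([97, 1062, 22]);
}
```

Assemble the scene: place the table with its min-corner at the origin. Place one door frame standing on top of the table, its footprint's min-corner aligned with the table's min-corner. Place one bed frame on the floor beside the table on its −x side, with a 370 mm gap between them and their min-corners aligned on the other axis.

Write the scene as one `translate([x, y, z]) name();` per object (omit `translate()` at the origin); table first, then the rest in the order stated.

table();
translate([0, 0, 771]) door_frame();
translate([-2307, 0, 0]) bed_frame();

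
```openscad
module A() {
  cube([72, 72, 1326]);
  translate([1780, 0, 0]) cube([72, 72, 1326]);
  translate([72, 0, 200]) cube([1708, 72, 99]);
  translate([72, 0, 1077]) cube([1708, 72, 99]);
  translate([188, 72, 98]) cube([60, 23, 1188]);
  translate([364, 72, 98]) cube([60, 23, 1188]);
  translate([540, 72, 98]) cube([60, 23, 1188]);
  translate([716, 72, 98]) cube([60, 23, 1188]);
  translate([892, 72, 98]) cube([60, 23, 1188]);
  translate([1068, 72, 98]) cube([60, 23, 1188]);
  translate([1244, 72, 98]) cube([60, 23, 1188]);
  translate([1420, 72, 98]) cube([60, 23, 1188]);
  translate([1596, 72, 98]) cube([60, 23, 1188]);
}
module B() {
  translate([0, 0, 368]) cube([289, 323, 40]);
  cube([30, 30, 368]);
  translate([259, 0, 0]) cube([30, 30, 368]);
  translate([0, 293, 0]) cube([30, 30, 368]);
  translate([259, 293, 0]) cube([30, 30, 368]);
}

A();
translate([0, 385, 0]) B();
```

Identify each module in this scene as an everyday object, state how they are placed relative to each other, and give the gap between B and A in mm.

A is a fence section. B is a stool. The stool is on the floor beside the fence section on its +y side. The gap between the stool and the fence section is 290 mm.

The stool's nearest face is 290 mm from the fence section's +y face.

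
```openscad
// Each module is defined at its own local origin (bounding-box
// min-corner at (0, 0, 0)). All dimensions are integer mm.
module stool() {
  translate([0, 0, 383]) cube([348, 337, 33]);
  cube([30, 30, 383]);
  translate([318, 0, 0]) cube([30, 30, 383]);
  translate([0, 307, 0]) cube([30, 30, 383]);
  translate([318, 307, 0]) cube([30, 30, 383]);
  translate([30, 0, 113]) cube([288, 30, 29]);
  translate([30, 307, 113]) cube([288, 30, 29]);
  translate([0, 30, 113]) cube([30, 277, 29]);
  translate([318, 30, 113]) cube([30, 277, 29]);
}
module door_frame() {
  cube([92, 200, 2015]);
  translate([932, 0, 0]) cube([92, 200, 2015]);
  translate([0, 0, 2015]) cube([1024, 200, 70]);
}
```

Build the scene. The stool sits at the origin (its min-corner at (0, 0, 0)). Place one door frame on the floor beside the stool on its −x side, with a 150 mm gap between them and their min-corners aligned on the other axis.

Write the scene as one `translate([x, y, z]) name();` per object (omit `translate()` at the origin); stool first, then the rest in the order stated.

stool();
translate([-1174, 0, 0]) door_frame();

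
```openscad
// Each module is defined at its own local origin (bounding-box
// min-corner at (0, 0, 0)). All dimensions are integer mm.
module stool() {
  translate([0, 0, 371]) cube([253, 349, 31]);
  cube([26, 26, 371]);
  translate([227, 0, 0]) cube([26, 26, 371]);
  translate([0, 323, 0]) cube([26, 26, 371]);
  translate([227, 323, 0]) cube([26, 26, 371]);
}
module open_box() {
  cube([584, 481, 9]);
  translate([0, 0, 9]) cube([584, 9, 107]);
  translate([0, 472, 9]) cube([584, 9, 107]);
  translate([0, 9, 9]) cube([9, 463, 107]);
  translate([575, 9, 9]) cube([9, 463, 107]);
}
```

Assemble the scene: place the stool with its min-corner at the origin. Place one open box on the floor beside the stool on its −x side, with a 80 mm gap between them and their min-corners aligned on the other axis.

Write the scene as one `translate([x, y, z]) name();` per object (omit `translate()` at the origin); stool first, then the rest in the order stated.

stool();
translate([-664, 0, 0]) open_box();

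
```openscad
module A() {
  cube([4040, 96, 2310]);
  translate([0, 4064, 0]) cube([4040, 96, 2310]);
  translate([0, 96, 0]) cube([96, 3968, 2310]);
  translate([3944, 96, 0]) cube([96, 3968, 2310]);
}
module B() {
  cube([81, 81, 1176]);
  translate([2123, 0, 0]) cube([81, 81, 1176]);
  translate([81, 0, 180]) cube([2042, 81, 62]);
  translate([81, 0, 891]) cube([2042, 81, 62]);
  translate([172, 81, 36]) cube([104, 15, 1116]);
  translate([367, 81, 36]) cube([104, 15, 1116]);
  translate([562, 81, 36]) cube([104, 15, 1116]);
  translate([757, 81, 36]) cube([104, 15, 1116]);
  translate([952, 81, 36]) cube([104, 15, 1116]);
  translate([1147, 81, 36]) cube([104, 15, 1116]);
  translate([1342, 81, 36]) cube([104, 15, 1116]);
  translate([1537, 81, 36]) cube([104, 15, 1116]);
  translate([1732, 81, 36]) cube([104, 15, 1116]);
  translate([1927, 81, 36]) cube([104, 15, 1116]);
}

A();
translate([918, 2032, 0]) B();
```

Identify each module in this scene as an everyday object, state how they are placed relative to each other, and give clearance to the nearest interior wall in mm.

Clearances: x = 822, y = 1936; minimum 822 mm.

A is a house frame. B is a fence section. The fence section sits inside the house frame, centred. The clearance to the nearest interior wall is 822 mm.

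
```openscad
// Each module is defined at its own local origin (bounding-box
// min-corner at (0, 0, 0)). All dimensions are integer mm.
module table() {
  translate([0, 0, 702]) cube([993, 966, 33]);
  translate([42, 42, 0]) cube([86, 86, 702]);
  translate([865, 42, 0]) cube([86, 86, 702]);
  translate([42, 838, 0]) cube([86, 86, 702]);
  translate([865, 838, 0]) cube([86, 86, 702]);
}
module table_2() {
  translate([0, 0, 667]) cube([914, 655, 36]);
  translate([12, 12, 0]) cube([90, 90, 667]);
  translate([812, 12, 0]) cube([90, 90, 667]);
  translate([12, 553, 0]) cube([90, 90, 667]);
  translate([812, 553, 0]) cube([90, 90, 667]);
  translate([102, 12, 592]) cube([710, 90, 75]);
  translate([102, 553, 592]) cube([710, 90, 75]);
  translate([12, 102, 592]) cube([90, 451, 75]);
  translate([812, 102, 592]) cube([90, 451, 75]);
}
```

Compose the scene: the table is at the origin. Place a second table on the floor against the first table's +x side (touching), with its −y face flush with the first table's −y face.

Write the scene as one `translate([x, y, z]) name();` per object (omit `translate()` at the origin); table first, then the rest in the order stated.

table();
translate([993, 0, 0]) table_2();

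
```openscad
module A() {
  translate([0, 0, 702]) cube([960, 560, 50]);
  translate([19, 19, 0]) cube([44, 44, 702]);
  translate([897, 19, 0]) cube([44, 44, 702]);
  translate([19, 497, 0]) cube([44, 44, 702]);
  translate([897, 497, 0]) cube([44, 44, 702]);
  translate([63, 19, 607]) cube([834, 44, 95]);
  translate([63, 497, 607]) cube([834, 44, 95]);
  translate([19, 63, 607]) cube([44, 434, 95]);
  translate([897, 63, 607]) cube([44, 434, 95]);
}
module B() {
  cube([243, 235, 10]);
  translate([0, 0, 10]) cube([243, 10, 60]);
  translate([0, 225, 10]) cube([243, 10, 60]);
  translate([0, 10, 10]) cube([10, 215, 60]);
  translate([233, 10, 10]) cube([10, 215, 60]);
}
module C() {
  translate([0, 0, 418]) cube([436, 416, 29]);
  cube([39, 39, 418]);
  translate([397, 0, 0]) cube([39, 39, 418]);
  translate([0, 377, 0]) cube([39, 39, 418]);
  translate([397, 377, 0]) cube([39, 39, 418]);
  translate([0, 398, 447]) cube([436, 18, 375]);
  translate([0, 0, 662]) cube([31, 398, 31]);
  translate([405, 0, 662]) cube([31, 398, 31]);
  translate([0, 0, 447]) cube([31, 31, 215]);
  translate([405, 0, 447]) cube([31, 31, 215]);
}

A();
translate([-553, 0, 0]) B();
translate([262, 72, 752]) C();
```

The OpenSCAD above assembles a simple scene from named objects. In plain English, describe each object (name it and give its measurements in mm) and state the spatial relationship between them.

A is a table with a 960×560 mm rectangular top, 50 mm thick, top surface at z = 752 mm, supported by four 44×44 mm square legs, each inset 19 mm from the nearest pair of top edges, running from the floor. Four apron rails, 44 mm thick and 95 mm tall, run between adjacent legs with their top edges flush with the underside of the top and their outer faces flush with the legs' outer faces.

B is an open-topped rectangular box: outside dimensions 243×235×70 mm, with a uniform wall and base thickness of 10 mm. The base is a full 243×235 slab on the floor; four walls sit on top of the base. The front and back walls (the −y and +y sides) span the full width; the two side walls fit between them.

C is a chair: 436×416 mm seat, 29 mm thick, top at z = 447 mm, on four 39 mm square corner legs flush with the seat edges. A 18 mm thick backrest slab spans the full seat width, extending 375 mm above the seat top, its back face flush with the seat's +y edge. Two armrests of 31×31 mm section run along each side from the seat's front edge to the front of the backrest, top faces 246 mm above the seat top and outer faces flush with the seat's x-edges; a 31×31 mm post under the front of each armrest stands on the seat at the front corner.

The open box is on the floor beside the table on its −x side. The chair is on top of the table, centred.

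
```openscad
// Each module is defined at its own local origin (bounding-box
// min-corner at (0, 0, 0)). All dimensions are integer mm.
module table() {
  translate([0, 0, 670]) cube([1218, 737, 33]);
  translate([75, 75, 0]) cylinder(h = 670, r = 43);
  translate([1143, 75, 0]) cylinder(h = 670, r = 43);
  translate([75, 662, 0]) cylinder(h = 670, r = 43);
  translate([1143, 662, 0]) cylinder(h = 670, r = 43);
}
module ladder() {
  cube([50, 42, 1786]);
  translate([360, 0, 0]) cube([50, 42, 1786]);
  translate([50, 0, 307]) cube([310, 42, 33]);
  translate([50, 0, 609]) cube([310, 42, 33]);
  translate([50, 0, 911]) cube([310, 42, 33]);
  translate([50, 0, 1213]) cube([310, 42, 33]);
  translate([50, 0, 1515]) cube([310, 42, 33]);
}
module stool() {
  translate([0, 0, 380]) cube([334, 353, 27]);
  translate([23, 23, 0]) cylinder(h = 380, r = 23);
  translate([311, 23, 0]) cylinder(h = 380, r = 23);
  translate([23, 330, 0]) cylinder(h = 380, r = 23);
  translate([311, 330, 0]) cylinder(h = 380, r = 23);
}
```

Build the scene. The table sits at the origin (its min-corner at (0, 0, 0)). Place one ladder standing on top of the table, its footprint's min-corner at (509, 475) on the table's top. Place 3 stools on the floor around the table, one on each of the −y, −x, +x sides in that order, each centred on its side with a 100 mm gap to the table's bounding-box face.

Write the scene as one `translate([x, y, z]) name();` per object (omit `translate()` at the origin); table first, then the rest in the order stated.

table();
translate([509, 475, 703]) ladder();
translate([442, -453, 0]) stool();
translate([-434, 192, 0]) stool();
translate([1318, 192, 0]) stool();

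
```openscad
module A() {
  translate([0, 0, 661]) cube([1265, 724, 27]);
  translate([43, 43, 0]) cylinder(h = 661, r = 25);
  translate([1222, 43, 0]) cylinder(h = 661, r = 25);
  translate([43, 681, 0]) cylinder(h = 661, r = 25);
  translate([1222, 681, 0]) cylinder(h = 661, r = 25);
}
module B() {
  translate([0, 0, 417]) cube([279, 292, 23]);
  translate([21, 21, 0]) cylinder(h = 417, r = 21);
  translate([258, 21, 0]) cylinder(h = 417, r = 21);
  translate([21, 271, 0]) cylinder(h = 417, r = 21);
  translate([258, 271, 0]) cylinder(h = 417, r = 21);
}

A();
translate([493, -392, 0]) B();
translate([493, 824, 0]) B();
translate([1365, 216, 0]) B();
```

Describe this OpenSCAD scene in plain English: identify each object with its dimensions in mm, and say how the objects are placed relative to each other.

A is a rectangular dining table. The top is 1265×724×27 mm with its upper surface at z = 688 mm. It stands on four round legs of 50 mm diameter, each leg's bounding box inset 18 mm from the nearest pair of top edges, running from the floor to the underside of the top.

B is a four-legged stool. The seat is 279×292 mm, 23 mm thick, top at z = 440 mm. It stands on four round legs, each 42 mm in diameter, from z = 0 to the seat underside, each leg's axis is inset half a diameter from the nearest pair of seat edges (so the leg's bounding box is flush with the corner).

Three stools sit around the table at the −y, +y, +x sides.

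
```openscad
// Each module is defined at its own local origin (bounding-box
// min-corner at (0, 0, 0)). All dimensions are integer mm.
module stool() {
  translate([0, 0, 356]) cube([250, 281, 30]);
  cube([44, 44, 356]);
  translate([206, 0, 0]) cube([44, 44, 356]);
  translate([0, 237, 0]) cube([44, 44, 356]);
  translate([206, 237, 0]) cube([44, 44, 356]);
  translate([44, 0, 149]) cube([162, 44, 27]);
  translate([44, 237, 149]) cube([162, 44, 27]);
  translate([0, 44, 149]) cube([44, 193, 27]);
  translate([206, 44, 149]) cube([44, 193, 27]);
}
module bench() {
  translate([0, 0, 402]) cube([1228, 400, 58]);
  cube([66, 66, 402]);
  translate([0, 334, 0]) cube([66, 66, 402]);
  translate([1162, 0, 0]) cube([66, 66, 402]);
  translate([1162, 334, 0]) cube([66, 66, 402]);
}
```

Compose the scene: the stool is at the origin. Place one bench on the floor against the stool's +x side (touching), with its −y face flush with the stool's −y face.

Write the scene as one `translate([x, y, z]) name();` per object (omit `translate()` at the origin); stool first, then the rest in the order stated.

stool();
translate([250, 0, 0]) bench();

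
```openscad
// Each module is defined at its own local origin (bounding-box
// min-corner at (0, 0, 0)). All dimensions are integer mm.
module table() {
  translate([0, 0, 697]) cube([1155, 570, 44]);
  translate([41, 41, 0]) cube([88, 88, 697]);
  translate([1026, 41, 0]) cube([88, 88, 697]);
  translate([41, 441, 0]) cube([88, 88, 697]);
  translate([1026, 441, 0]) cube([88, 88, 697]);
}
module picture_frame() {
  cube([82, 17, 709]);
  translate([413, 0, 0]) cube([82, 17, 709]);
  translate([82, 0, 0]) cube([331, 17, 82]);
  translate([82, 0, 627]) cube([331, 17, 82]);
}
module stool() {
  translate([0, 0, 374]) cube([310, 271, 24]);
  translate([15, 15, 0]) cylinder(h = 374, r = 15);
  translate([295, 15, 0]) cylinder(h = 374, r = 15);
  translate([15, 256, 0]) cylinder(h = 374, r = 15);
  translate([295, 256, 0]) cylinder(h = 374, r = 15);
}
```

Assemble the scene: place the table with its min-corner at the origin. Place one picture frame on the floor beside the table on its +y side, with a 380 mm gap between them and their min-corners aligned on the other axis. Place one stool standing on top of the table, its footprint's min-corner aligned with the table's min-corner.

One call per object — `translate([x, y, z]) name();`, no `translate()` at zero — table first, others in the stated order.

table();
translate([0, 950, 0]) picture_frame();
translate([0, 0, 741]) stool();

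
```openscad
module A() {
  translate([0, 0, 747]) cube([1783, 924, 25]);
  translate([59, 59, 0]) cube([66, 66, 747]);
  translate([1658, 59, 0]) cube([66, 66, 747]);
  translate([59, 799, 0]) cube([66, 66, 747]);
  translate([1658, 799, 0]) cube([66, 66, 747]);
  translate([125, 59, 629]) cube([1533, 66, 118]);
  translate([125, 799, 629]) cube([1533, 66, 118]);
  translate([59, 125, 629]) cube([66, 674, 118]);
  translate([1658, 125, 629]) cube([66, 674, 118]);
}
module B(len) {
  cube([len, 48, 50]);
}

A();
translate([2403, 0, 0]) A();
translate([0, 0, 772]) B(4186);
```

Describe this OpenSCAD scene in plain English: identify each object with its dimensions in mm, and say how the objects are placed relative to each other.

A is a table with a 1783×924 mm rectangular top, 25 mm thick, top surface at z = 772 mm, supported by four 66×66 mm square legs, each inset 59 mm from the nearest pair of top edges, running from the floor. Four apron rails, 66 mm thick and 118 mm tall, run between adjacent legs with their top edges flush with the underside of the top and their outer faces flush with the legs' outer faces.

B is a rectangular beam 4186 mm long (x), 48 mm deep (y), 50 mm thick (z).

The beam spans the tops of two tables placed 620 mm apart, resting at z = 772 mm.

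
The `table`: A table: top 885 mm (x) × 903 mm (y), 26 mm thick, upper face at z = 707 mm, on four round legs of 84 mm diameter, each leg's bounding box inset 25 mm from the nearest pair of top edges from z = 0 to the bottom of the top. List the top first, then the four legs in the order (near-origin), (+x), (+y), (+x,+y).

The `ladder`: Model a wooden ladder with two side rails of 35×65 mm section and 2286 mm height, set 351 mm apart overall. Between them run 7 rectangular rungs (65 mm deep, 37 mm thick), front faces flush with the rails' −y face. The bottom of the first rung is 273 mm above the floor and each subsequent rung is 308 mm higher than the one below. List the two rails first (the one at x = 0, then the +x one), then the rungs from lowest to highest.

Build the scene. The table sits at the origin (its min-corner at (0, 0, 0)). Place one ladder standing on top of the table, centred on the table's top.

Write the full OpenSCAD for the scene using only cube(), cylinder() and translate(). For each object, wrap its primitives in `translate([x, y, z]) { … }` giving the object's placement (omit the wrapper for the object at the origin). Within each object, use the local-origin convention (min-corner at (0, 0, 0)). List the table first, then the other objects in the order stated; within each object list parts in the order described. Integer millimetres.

translate([0, 0, 681]) cube([885, 903, 26]);
translate([67, 67, 0]) cylinder(h = 681, r = 42);
translate([818, 67, 0]) cylinder(h = 681, r = 42);
translate([67, 836, 0]) cylinder(h = 681, r = 42);
translate([818, 836, 0]) cylinder(h = 681, r = 42);
translate([267, 419, 707]) {
  cube([35, 65, 2286]);
  translate([316, 0, 0]) cube([35, 65, 2286]);
  translate([35, 0, 273]) cube([281, 65, 37]);
  translate([35, 0, 581]) cube([281, 65, 37]);
  translate([35, 0, 889]) cube([281, 65, 37]);
  translate([35, 0, 1197]) cube([281, 65, 37]);
  translate([35, 0, 1505]) cube([281, 65, 37]);
  translate([35, 0, 1813]) cube([281, 65, 37]);
  translate([35, 0, 2121]) cube([281, 65, 37]);
}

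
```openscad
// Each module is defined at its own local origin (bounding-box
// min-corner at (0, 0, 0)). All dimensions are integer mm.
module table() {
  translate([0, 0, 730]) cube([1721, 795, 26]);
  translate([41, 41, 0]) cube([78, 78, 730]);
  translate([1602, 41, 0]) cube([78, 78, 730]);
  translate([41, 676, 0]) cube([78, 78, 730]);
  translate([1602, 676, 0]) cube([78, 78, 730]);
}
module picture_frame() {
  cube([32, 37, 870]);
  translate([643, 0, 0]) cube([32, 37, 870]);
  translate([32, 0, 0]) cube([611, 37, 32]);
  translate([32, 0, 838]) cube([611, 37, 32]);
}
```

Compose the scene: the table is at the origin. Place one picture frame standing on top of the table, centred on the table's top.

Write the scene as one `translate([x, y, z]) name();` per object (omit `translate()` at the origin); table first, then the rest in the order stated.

table();
translate([523, 379, 756]) picture_frame();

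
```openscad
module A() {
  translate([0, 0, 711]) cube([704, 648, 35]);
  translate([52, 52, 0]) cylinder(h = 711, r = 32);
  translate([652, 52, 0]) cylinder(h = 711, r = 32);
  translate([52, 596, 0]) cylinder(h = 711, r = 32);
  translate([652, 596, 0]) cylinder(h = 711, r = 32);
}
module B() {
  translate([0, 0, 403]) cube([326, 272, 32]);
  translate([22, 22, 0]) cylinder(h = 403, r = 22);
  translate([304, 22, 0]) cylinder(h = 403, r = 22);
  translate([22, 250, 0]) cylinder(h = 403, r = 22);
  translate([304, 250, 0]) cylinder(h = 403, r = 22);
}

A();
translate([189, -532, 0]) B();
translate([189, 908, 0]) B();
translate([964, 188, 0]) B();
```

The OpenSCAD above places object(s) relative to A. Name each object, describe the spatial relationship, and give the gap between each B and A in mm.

Each stool's nearest face is 260 mm from the table's bounding box.

A is a table. B is a stool. Three stools sit around the table at the −y, +y, +x sides. The gap between each stool and the table is 260 mm.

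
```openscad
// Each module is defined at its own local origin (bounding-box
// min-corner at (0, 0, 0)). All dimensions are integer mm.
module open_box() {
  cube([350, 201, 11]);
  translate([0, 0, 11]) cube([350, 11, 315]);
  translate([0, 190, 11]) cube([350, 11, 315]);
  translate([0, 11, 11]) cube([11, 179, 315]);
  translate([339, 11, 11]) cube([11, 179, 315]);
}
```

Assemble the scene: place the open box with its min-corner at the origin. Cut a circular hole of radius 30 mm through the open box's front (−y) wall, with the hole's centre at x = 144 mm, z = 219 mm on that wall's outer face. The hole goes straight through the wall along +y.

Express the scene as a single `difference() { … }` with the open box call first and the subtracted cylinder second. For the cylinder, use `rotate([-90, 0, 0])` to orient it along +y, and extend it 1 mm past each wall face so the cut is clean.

difference() {
  open_box();
  translate([144, -1, 219]) rotate([-90, 0, 0]) cylinder(h = 13, r = 30);
}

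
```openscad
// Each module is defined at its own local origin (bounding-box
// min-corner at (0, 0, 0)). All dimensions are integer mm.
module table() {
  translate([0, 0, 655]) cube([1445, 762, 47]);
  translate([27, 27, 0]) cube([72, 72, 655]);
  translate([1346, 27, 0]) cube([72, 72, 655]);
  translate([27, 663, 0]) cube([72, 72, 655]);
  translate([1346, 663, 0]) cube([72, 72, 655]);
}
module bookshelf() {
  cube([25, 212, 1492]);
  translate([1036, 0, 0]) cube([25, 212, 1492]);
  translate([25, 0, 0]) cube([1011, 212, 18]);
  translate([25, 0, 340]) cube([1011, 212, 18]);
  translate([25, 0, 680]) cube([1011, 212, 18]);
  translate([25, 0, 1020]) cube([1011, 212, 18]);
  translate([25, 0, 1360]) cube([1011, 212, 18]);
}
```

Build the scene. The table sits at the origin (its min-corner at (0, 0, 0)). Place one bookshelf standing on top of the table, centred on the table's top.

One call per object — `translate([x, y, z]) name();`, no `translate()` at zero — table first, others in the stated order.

table();
translate([192, 275, 702]) bookshelf();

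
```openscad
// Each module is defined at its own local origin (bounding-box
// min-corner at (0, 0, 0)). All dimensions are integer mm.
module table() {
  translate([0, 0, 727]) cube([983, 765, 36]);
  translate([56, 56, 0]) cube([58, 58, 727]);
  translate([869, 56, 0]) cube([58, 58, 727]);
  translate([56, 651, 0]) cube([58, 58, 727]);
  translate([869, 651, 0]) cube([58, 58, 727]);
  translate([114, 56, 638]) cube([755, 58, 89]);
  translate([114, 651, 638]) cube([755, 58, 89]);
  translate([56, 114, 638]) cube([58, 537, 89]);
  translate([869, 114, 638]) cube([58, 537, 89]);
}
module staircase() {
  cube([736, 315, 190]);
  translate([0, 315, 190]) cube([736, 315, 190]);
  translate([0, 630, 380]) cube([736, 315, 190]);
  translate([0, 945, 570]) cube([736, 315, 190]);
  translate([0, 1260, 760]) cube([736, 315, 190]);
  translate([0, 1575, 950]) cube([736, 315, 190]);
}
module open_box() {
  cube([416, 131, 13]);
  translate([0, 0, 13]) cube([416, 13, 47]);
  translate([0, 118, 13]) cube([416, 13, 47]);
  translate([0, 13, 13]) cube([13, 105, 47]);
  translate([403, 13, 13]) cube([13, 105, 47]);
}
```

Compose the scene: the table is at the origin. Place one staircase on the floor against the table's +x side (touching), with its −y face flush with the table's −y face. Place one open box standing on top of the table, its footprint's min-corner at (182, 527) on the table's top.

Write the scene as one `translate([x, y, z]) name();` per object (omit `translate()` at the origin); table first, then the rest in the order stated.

table();
translate([983, 0, 0]) staircase();
translate([182, 527, 763]) open_box();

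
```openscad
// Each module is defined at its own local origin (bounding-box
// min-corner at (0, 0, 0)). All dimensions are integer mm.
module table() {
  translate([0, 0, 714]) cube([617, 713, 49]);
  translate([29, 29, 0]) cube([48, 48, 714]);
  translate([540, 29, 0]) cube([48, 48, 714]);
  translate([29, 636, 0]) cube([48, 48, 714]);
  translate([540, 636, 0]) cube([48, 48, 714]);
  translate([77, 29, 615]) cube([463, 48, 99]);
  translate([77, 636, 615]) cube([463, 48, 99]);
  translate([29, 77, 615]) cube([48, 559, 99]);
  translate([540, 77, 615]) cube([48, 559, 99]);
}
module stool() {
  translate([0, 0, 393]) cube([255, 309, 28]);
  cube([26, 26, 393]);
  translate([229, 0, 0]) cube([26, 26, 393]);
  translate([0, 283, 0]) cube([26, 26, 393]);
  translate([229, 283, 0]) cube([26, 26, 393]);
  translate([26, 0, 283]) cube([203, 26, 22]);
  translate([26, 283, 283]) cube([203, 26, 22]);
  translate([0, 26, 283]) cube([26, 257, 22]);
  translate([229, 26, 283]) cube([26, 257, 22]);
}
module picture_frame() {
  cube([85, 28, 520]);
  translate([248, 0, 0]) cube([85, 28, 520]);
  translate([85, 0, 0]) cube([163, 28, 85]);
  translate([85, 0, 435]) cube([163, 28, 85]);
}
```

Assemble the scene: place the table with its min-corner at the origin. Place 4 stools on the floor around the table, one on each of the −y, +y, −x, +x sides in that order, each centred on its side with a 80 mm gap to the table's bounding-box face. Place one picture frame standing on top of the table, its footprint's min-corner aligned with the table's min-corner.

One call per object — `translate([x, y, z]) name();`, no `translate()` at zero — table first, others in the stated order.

table();
translate([181, -389, 0]) stool();
translate([181, 793, 0]) stool();
translate([-335, 202, 0]) stool();
translate([697, 202, 0]) stool();
translate([0, 0, 763]) picture_frame();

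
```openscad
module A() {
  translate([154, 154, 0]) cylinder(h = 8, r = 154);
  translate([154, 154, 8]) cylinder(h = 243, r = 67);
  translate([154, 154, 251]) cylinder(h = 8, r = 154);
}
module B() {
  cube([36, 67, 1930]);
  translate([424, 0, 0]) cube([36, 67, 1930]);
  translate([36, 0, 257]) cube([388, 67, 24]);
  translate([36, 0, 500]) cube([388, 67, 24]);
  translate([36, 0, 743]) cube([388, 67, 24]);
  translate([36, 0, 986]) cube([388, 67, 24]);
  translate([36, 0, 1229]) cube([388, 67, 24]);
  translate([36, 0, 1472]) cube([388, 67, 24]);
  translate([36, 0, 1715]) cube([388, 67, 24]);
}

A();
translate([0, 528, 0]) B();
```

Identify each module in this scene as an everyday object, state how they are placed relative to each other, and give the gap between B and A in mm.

The ladder's nearest face is 220 mm from the spool's +y face.

A is a spool. B is a ladder. The ladder is on the floor beside the spool on its +y side. The gap between the ladder and the spool is 220 mm.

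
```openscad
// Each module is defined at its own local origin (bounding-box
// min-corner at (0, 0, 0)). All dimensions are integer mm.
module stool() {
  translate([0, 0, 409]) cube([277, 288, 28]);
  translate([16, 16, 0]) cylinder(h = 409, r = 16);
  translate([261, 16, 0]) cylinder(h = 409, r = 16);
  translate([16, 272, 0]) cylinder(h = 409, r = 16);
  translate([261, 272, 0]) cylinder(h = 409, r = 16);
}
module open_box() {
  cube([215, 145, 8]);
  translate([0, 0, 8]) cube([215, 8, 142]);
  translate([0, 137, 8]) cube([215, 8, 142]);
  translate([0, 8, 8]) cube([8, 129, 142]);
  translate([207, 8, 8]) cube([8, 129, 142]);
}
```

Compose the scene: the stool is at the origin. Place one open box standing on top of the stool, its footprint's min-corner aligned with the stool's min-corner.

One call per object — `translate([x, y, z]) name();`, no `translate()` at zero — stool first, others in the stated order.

stool();
translate([0, 0, 437]) open_box();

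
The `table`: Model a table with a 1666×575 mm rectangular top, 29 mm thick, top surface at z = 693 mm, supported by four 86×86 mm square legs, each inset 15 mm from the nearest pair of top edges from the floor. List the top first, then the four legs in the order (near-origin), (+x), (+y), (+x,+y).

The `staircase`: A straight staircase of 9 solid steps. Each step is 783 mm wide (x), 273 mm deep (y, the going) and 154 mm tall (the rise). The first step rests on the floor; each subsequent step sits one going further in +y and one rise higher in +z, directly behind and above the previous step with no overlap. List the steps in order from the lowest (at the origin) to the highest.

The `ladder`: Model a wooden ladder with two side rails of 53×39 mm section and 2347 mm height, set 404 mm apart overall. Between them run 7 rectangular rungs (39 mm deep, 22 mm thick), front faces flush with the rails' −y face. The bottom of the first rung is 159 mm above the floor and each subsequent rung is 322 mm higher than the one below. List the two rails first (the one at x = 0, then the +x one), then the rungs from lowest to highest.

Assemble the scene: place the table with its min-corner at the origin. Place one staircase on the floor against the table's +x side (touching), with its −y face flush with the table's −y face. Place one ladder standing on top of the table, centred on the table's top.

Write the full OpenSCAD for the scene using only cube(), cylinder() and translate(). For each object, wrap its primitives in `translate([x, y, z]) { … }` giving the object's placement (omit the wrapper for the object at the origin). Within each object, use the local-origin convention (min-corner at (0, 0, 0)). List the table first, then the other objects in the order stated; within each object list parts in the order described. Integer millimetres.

translate([0, 0, 664]) cube([1666, 575, 29]);
translate([15, 15, 0]) cube([86, 86, 664]);
translate([1565, 15, 0]) cube([86, 86, 664]);
translate([15, 474, 0]) cube([86, 86, 664]);
translate([1565, 474, 0]) cube([86, 86, 664]);
translate([1666, 0, 0]) {
  cube([783, 273, 154]);
  translate([0, 273, 154]) cube([783, 273, 154]);
  translate([0, 546, 308]) cube([783, 273, 154]);
  translate([0, 819, 462]) cube([783, 273, 154]);
  translate([0, 1092, 616]) cube([783, 273, 154]);
  translate([0, 1365, 770]) cube([783, 273, 154]);
  translate([0, 1638, 924]) cube([783, 273, 154]);
  translate([0, 1911, 1078]) cube([783, 273, 154]);
  translate([0, 2184, 1232]) cube([783, 273, 154]);
}
translate([631, 268, 693]) {
  cube([53, 39, 2347]);
  translate([351, 0, 0]) cube([53, 39, 2347]);
  translate([53, 0, 159]) cube([298, 39, 22]);
  translate([53, 0, 481]) cube([298, 39, 22]);
  translate([53, 0, 803]) cube([298, 39, 22]);
  translate([53, 0, 1125]) cube([298, 39, 22]);
  translate([53, 0, 1447]) cube([298, 39, 22]);
  translate([53, 0, 1769]) cube([298, 39, 22]);
  translate([53, 0, 2091]) cube([298, 39, 22]);
}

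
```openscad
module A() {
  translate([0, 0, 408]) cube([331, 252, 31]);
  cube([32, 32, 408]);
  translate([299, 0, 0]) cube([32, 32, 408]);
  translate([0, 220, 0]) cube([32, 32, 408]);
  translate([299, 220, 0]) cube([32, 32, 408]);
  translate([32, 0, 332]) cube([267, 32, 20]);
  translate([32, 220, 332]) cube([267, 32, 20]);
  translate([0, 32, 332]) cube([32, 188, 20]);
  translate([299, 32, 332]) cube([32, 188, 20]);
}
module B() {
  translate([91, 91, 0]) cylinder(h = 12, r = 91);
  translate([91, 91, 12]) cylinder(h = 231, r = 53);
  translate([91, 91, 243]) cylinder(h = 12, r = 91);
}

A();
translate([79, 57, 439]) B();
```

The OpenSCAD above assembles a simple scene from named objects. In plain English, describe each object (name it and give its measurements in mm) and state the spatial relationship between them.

A is a four-legged stool. The seat is 331×252 mm, 31 mm thick, top at z = 439 mm. It stands on four square legs, each 32×32 mm in cross-section, from z = 0 to the seat underside, each flush with a corner of the seat. Four stretchers, 32 mm wide and 20 mm tall, connect adjacent legs with their undersides at z = 332 mm, each running between the inner faces of the legs it joins and aligned with the legs' outer faces on the other axis.

B is a spool: two coaxial disc flanges of radius 91 mm and thickness 12 mm, joined by a core cylinder of radius 53 mm and height 231 mm. The lower flange rests on z = 0 and the three cylinders share a vertical axis.

The spool is on top of the stool.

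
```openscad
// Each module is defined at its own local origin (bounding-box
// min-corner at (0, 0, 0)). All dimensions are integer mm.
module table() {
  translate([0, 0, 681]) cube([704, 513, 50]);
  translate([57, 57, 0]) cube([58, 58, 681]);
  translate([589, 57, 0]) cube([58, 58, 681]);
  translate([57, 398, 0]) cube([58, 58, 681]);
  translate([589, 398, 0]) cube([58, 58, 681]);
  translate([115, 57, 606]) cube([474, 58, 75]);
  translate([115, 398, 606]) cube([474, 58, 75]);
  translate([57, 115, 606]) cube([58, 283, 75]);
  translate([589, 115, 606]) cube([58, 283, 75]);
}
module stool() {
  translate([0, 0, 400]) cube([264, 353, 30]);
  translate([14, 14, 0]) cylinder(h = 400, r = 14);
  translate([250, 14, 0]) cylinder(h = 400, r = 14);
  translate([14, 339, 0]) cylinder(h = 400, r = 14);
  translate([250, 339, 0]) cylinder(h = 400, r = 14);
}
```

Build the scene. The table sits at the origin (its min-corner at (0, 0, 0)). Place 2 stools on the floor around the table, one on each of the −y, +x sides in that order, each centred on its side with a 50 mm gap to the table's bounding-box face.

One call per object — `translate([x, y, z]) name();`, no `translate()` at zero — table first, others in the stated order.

table();
translate([220, -403, 0]) stool();
translate([754, 80, 0]) stool();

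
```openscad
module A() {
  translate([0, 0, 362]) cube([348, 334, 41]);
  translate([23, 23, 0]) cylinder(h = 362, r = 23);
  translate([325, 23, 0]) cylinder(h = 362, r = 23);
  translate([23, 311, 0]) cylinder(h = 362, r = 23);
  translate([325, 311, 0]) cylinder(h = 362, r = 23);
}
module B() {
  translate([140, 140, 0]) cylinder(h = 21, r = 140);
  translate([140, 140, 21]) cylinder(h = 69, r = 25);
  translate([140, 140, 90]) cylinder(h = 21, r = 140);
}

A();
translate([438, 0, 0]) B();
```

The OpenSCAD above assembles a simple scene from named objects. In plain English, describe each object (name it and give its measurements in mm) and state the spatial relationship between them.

A is a four-legged stool. The seat is a 348×334×41 mm slab whose top surface is at z = 403 mm; four round legs, each 46 mm in diameter, run from the floor (z = 0) to the underside of the seat, each leg's axis is inset half a diameter from the nearest pair of seat edges (so the leg's bounding box is flush with the corner).

B is a spool: two coaxial disc flanges of radius 140 mm and thickness 21 mm, joined by a core cylinder of radius 25 mm and height 69 mm. The lower flange rests on z = 0 and the three cylinders share a vertical axis.

The spool is on the floor beside the stool on its +x side.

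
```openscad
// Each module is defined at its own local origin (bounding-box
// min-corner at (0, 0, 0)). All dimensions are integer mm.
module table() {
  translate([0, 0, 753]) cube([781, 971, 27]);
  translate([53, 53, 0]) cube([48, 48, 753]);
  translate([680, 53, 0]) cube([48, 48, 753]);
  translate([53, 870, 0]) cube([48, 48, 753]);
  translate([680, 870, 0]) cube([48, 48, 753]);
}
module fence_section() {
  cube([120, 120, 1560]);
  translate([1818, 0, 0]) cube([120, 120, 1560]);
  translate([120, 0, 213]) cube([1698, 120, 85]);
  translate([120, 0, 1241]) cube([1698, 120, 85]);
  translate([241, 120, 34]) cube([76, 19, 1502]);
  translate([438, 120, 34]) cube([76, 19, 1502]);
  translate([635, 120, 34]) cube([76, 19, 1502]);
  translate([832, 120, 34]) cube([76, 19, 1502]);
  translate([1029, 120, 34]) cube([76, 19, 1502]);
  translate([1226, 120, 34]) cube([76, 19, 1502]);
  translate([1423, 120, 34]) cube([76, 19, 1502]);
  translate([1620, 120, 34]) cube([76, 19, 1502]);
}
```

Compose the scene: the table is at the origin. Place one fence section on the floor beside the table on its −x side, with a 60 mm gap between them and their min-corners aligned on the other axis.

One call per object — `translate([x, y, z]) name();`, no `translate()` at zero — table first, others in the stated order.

table();
translate([-1998, 0, 0]) fence_section();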